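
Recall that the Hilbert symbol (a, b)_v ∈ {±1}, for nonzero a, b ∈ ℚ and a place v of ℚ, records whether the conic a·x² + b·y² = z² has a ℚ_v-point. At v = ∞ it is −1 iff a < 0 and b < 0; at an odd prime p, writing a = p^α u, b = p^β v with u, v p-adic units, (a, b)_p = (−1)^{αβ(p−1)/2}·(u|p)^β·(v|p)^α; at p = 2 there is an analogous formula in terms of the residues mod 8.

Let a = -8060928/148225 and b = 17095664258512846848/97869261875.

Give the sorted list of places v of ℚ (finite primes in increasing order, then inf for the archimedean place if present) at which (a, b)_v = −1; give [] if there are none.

[3, 23]

(a, b) ≡ (-123, 321563) mod (ℚ^×)²; places V = {2, 3, 5, 7, 11, 23, 31, 41, ∞}.
(a,b)_7: α=-2, u≡6; β=-6, v≡1 (mod 7); (6|7)=-1, (1|7)=+1; sign (−1)^0·-1^-6·+1^-2 = +1.
(a,b)_31: α=0, u≡9; β=1, v≡10 (mod 31); (9|31)=+1, (10|31)=+1; sign (−1)^0·+1^1·+1^0 = +1.
(a,b)_5: α=-2, u≡3; β=-4, v≡2 (mod 5); (3|5)=-1, (2|5)=-1; sign (−1)^0·-1^-4·-1^-2 = +1.
(a,b)_41: α=1, u≡11; β=3, v≡14 (mod 41); (11|41)=-1, (14|41)=-1; sign (−1)^0·-1^3·-1^1 = +1.
(a,b)_11: α=-2, u≡1; β=-3, v≡2 (mod 11); (1|11)=+1, (2|11)=-1; sign (−1)^0·+1^-3·-1^-2 = +1.
(a,b)_2: α=16, β=32; u≡5, v≡3 (mod 8); ε(u)ε(v)=0·1, αω(v)=16·1, βω(u)=32·1; sum ≡ 0  ⇒  +1.
(a,b)_3: α=1, u≡1; β=4, v≡2 (mod 3); (1|3)=+1, (2|3)=-1; sign (−1)^0·+1^4·-1^1 = -1.
(a,b)_∞: sgn(-123)=−, sgn(321563)=+, so +1.
(a,b)_23: α=0, u≡21; β=1, v≡10 (mod 23); (21|23)=-1, (10|23)=-1; sign (−1)^0·-1^1·-1^0 = -1.
(-123, 321563 / ℚ) ramifies at {3, 23}: a division algebra.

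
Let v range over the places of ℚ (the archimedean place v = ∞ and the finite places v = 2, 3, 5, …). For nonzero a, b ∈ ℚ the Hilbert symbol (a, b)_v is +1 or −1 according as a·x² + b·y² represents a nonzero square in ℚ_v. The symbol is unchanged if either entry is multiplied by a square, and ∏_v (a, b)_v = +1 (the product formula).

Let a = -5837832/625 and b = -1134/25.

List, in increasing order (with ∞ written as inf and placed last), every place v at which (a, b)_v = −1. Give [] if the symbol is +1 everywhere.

(a, b) ≡ (-2002, -14) mod (ℚ^×)²; places V = {2, 3, 5, 7, 11, 13, ∞}.
(a,b)_13: α=1, u≡8; β=0, v≡3 (mod 13); (8|13)=-1, (3|13)=+1; sign (−1)^0·-1^0·+1^1 = +1.
(a,b)_5: α=-4, u≡3; β=-2, v≡1 (mod 5); (3|5)=-1, (1|5)=+1; sign (−1)^0·-1^-2·+1^-4 = +1.
(a,b)_3: α=6, u≡2; β=4, v≡1 (mod 3); (2|3)=-1, (1|3)=+1; sign (−1)^0·-1^4·+1^6 = +1.
(a,b)_11: α=1, u≡3; β=0, v≡7 (mod 11); (3|11)=+1, (7|11)=-1; sign (−1)^0·+1^0·-1^1 = -1.
(a,b)_2: α=3, β=1; u≡7, v≡1 (mod 8); ε(u)ε(v)=1·0, αω(v)=3·0, βω(u)=1·0; sum ≡ 0  ⇒  +1.
(a,b)_∞: sgn(-2002)=−, sgn(-14)=−, so -1.
(a,b)_7: α=1, u≡2; β=1, v≡5 (mod 7); (2|7)=+1, (5|7)=-1; sign (−1)^1·+1^1·-1^1 = +1.
|Ram(-2002, -14)| = 2, even; anisotropic at {11, ∞}.

[11, inf]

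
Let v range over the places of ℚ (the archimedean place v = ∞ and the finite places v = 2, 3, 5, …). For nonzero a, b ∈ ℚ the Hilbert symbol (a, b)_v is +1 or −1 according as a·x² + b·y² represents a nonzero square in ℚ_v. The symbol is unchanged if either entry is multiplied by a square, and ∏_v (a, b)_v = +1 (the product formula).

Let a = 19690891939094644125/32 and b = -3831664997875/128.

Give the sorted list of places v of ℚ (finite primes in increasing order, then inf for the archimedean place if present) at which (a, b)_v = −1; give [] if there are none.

[11, 13]

Mod squares: a ≡ 330, b ≡ -1430. Check v ∈ {∞, 2, 3, 5, 11, 13}.
v=13: a=13^2·(≡6), b=13^1·(≡6) mod 13; (6|13)=-1, (6|13)=-1; (−1)^{2·1·6}·(-1)^1·(-1)^2 = -1.
v=∞: 330 > 0 and -1430 < 0  ⇒  (a,b)_∞ = +1.
v=2: v_2(a)=-5, v_2(b)=-7; units ≡ 5, 5 (mod 8); ε·ε+αω+βω = 0·0+-5·1+-7·1 ≡ 0  ⇒  (a,b)_2 = +1.
v=3: a=3^3·(≡2), b=3^0·(≡1) mod 3; (2|3)=-1, (1|3)=+1; (−1)^{3·0·1}·(-1)^0·(+1)^3 = +1.
v=11: a=11^13·(≡8), b=11^9·(≡2) mod 11; (8|11)=-1, (2|11)=-1; (−1)^{13·9·5}·(-1)^9·(-1)^13 = -1.
v=5: a=5^3·(≡4), b=5^3·(≡4) mod 5; (4|5)=+1, (4|5)=+1; (−1)^{3·3·2}·(+1)^3·(+1)^3 = +1.
(330, -1430 / ℚ) ramifies at {11, 13}: a division algebra.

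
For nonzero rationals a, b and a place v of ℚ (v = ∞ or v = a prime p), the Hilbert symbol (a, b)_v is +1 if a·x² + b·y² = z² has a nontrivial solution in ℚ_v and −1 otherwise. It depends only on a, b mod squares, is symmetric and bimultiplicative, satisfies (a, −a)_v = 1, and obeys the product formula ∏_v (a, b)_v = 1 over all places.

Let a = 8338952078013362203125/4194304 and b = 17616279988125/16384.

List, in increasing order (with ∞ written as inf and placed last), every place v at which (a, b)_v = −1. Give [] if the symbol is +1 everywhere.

Mod squares: a ≡ 21, b ≡ 4669. Check v ∈ {∞, 2, 3, 5, 7, 13, 23, 29, 31}.
v=31: a=31^2·(≡22), b=31^0·(≡8) mod 31; (22|31)=-1, (8|31)=+1; (−1)^{2·0·15}·(-1)^0·(+1)^2 = +1.
v=∞: 21 > 0 and 4669 > 0  ⇒  (a,b)_∞ = +1.
v=7: a=7^5·(≡5), b=7^3·(≡1) mod 7; (5|7)=-1, (1|7)=+1; (−1)^{5·3·3}·(-1)^3·(+1)^5 = +1.
v=13: a=13^4·(≡5), b=13^2·(≡5) mod 13; (5|13)=-1, (5|13)=-1; (−1)^{4·2·6}·(-1)^2·(-1)^4 = +1.
v=2: v_2(a)=-22, v_2(b)=-14; units ≡ 5, 5 (mod 8); ε·ε+αω+βω = 0·0+-22·1+-14·1 ≡ 0  ⇒  (a,b)_2 = +1.
v=5: a=5^6·(≡4), b=5^4·(≡4) mod 5; (4|5)=+1, (4|5)=+1; (−1)^{6·4·2}·(+1)^4·(+1)^6 = +1.
v=23: a=23^2·(≡15), b=23^1·(≡14) mod 23; (15|23)=-1, (14|23)=-1; (−1)^{2·1·11}·(-1)^1·(-1)^2 = -1.
v=29: a=29^0·(≡18), b=29^1·(≡1) mod 29; (18|29)=-1, (1|29)=+1; (−1)^{0·1·14}·(-1)^1·(+1)^0 = -1.
v=3: a=3^7·(≡1), b=3^6·(≡1) mod 3; (1|3)=+1, (1|3)=+1; (−1)^{7·6·1}·(+1)^6·(+1)^7 = +1.
|Ram(21, 4669)| = 2, even; anisotropic at {23, 29}.

[23, 29]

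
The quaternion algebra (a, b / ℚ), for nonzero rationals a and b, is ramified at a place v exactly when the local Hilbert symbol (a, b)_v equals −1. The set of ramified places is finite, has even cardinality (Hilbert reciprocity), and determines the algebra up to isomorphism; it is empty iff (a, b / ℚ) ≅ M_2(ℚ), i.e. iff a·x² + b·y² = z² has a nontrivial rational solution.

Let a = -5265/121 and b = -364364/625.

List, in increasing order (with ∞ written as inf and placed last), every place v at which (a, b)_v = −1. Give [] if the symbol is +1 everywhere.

[13, inf]

(a, b) ≡ (-65, -11) mod (ℚ^×)²; places V = {2, 3, 5, 7, 11, 13, ∞}.
(a,b)_3: α=4, u≡1; β=0, v≡1 (mod 3); (1|3)=+1, (1|3)=+1; sign (−1)^0·+1^0·+1^4 = +1.
(a,b)_11: α=-2, u≡4; β=1, v≡7 (mod 11); (4|11)=+1, (7|11)=-1; sign (−1)^0·+1^1·-1^-2 = +1.
(a,b)_13: α=1, u≡6; β=2, v≡2 (mod 13); (6|13)=-1, (2|13)=-1; sign (−1)^0·-1^2·-1^1 = -1.
(a,b)_7: α=0, u≡3; β=2, v≡6 (mod 7); (3|7)=-1, (6|7)=-1; sign (−1)^0·-1^2·-1^0 = +1.
(a,b)_5: α=1, u≡2; β=-4, v≡1 (mod 5); (2|5)=-1, (1|5)=+1; sign (−1)^0·-1^-4·+1^1 = +1.
(a,b)_2: α=0, β=2; u≡7, v≡5 (mod 8); ε(u)ε(v)=1·0, αω(v)=0·1, βω(u)=2·0; sum ≡ 0  ⇒  +1.
(a,b)_∞: sgn(-65)=−, sgn(-11)=−, so -1.
Ram(-65, -11) = {13, ∞}; no ℚ_13-point on the conic.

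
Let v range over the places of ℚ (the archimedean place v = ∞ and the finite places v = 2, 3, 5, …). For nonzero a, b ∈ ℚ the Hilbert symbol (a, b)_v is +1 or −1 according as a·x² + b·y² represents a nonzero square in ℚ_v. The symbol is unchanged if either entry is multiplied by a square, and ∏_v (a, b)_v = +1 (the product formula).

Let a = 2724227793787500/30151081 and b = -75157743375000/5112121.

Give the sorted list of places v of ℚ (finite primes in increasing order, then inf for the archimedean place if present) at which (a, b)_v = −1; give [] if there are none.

(a, b) ≡ (715, -6) mod (ℚ^×)²; places V = {2, 3, 5, 7, 11, 13, 17, 19, ∞}.
(a,b)_17: α=-4, u≡8; β=-2, v≡11 (mod 17); (8|17)=+1, (11|17)=-1; sign (−1)^0·+1^-2·-1^-4 = +1.
(a,b)_3: α=2, u≡1; β=5, v≡1 (mod 3); (1|3)=+1, (1|3)=+1; sign (−1)^0·+1^5·+1^2 = +1.
(a,b)_5: α=5, u≡2; β=6, v≡4 (mod 5); (2|5)=-1, (4|5)=+1; sign (−1)^0·-1^6·+1^5 = +1.
(a,b)_11: α=3, u≡10; β=4, v≡9 (mod 11); (10|11)=-1, (9|11)=+1; sign (−1)^0·-1^4·+1^3 = +1.
(a,b)_19: α=-2, u≡12; β=-2, v≡2 (mod 19); (12|19)=-1, (2|19)=-1; sign (−1)^0·-1^-2·-1^-2 = +1.
(a,b)_7: α=2, u≡2; β=-2, v≡1 (mod 7); (2|7)=+1, (1|7)=+1; sign (−1)^0·+1^-2·+1^2 = +1.
(a,b)_∞: sgn(715)=+, sgn(-6)=−, so +1.
(a,b)_13: α=5, u≡9; β=2, v≡8 (mod 13); (9|13)=+1, (8|13)=-1; sign (−1)^0·+1^2·-1^5 = -1.
(a,b)_2: α=2, β=3; u≡3, v≡5 (mod 8); ε(u)ε(v)=1·0, αω(v)=2·1, βω(u)=3·1; sum ≡ 1  ⇒  -1.
Ram(715, -6) = {2, 13}; no ℚ_2-point on the conic.

[2, 13]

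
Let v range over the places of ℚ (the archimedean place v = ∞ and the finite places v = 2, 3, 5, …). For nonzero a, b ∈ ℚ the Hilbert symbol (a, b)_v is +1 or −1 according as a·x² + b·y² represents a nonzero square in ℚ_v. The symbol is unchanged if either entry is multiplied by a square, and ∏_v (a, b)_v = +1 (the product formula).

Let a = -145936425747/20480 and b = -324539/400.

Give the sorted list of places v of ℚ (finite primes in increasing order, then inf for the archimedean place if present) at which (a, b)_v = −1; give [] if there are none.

[19, 23, 31, inf]

Mod squares: a ≡ -41250615, b ≡ -899. Check v ∈ {∞, 2, 3, 5, 7, 19, 23, 29, 31}.
v=3: a=3^1·(≡1), b=3^0·(≡1) mod 3; (1|3)=+1, (1|3)=+1; (−1)^{1·0·1}·(+1)^0·(+1)^1 = +1.
v=7: a=7^3·(≡5), b=7^0·(≡2) mod 7; (5|7)=-1, (2|7)=+1; (−1)^{3·0·3}·(-1)^0·(+1)^3 = +1.
v=5: a=5^-1·(≡3), b=5^-2·(≡1) mod 5; (3|5)=-1, (1|5)=+1; (−1)^{-1·-2·2}·(-1)^-2·(+1)^-1 = +1.
v=29: a=29^1·(≡14), b=29^1·(≡14) mod 29; (14|29)=-1, (14|29)=-1; (−1)^{1·1·14}·(-1)^1·(-1)^1 = +1.
v=23: a=23^1·(≡6), b=23^0·(≡22) mod 23; (6|23)=+1, (22|23)=-1; (−1)^{1·0·11}·(+1)^0·(-1)^1 = -1.
v=19: a=19^3·(≡17), b=19^2·(≡13) mod 19; (17|19)=+1, (13|19)=-1; (−1)^{3·2·9}·(+1)^2·(-1)^3 = -1.
v=2: v_2(a)=-12, v_2(b)=-4; units ≡ 1, 5 (mod 8); ε·ε+αω+βω = 0·0+-12·1+-4·0 ≡ 0  ⇒  (a,b)_2 = +1.
v=31: a=31^1·(≡5), b=31^1·(≡28) mod 31; (5|31)=+1, (28|31)=+1; (−1)^{1·1·15}·(+1)^1·(+1)^1 = -1.
v=∞: -41250615 < 0 and -899 < 0  ⇒  (a,b)_∞ = -1.
(-41250615, -899 / ℚ) ramifies at {19, 23, 31, ∞}: a division algebra.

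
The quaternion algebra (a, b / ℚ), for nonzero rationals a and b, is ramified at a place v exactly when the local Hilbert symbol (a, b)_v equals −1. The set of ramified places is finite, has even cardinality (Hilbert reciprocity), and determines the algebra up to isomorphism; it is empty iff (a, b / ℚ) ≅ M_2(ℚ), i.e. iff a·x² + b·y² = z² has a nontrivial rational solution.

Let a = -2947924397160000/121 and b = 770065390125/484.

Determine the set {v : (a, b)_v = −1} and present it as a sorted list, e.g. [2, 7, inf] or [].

Mod squares: a ≡ -969, b ≡ 5. Check v ∈ {∞, 2, 3, 5, 11, 17, 19}.
v=2: v_2(a)=6, v_2(b)=-2; units ≡ 7, 5 (mod 8); ε·ε+αω+βω = 1·0+6·1+-2·0 ≡ 0  ⇒  (a,b)_2 = +1.
v=17: a=17^3·(≡10), b=17^2·(≡7) mod 17; (10|17)=-1, (7|17)=-1; (−1)^{3·2·8}·(-1)^2·(-1)^3 = -1.
v=5: a=5^4·(≡4), b=5^3·(≡4) mod 5; (4|5)=+1, (4|5)=+1; (−1)^{4·3·2}·(+1)^3·(+1)^4 = +1.
v=19: a=19^3·(≡6), b=19^2·(≡17) mod 19; (6|19)=+1, (17|19)=+1; (−1)^{3·2·9}·(+1)^2·(+1)^3 = +1.
v=∞: -969 < 0 and 5 > 0  ⇒  (a,b)_∞ = +1.
v=3: a=3^7·(≡1), b=3^10·(≡2) mod 3; (1|3)=+1, (2|3)=-1; (−1)^{7·10·1}·(+1)^10·(-1)^7 = -1.
v=11: a=11^-2·(≡6), b=11^-2·(≡5) mod 11; (6|11)=-1, (5|11)=+1; (−1)^{-2·-2·5}·(-1)^-2·(+1)^-2 = +1.
(-969, 5 / ℚ) ramifies at {3, 17}: a division algebra.

[3, 17]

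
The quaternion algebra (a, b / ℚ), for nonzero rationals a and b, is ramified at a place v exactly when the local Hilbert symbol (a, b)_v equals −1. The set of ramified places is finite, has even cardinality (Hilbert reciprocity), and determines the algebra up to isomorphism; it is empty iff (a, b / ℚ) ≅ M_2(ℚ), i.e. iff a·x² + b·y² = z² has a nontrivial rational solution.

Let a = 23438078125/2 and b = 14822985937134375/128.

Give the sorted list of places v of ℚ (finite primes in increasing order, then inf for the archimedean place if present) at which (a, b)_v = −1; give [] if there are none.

(a, b) ≡ (506, 4830) mod (ℚ^×)²; places V = {2, 3, 5, 7, 11, 13, 23, ∞}.
(a,b)_3: α=0, u≡2; β=5, v≡2 (mod 3); (2|3)=-1, (2|3)=-1; sign (−1)^0·-1^5·-1^0 = -1.
(a,b)_∞: sgn(506)=+, sgn(4830)=+, so +1.
(a,b)_11: α=3, u≡7; β=4, v≡9 (mod 11); (7|11)=-1, (9|11)=+1; sign (−1)^0·-1^4·+1^3 = +1.
(a,b)_13: α=0, u≡10; β=2, v≡5 (mod 13); (10|13)=+1, (5|13)=-1; sign (−1)^0·+1^2·-1^0 = +1.
(a,b)_5: α=6, u≡1; β=5, v≡1 (mod 5); (1|5)=+1, (1|5)=+1; sign (−1)^0·+1^5·+1^6 = +1.
(a,b)_23: α=1, u≡10; β=1, v≡3 (mod 23); (10|23)=-1, (3|23)=+1; sign (−1)^1·-1^1·+1^1 = +1.
(a,b)_2: α=-1, β=-7; u≡5, v≡7 (mod 8); ε(u)ε(v)=0·1, αω(v)=-1·0, βω(u)=-7·1; sum ≡ 1  ⇒  -1.
(a,b)_7: α=2, u≡1; β=3, v≡4 (mod 7); (1|7)=+1, (4|7)=+1; sign (−1)^0·+1^3·+1^2 = +1.
|Ram(506, 4830)| = 2, even; anisotropic at {2, 3}.

[2, 3]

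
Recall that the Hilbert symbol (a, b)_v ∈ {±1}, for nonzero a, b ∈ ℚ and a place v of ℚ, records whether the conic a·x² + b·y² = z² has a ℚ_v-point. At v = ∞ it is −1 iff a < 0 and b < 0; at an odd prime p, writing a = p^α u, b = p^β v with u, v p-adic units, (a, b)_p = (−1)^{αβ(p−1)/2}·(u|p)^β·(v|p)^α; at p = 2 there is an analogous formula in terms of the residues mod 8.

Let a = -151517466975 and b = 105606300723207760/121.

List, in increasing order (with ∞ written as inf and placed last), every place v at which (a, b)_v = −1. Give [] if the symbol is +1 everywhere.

[19, 37]

(a, b) ≡ (-16788639, 4467565) mod (ℚ^×)²; places V = {2, 3, 5, 7, 11, 17, 19, 31, 37, 41, ∞}.
(a,b)_7: α=1, u≡3; β=2, v≡1 (mod 7); (3|7)=-1, (1|7)=+1; sign (−1)^0·-1^2·+1^1 = +1.
(a,b)_11: α=0, u≡5; β=-2, v≡3 (mod 11); (5|11)=+1, (3|11)=+1; sign (−1)^0·+1^-2·+1^0 = +1.
(a,b)_3: α=1, u≡2; β=0, v≡1 (mod 3); (2|3)=-1, (1|3)=+1; sign (−1)^0·-1^0·+1^1 = +1.
(a,b)_∞: sgn(-16788639)=−, sgn(4467565)=+, so +1.
(a,b)_17: α=1, u≡6; β=4, v≡13 (mod 17); (6|17)=-1, (13|17)=+1; sign (−1)^0·-1^4·+1^1 = +1.
(a,b)_31: α=1, u≡4; β=1, v≡6 (mod 31); (4|31)=+1, (6|31)=-1; sign (−1)^1·+1^1·-1^1 = +1.
(a,b)_41: α=1, u≡22; β=1, v≡26 (mod 41); (22|41)=-1, (26|41)=-1; sign (−1)^0·-1^1·-1^1 = +1.
(a,b)_5: α=2, u≡1; β=1, v≡2 (mod 5); (1|5)=+1, (2|5)=-1; sign (−1)^0·+1^1·-1^2 = +1.
(a,b)_19: α=2, u≡10; β=3, v≡3 (mod 19); (10|19)=-1, (3|19)=-1; sign (−1)^0·-1^3·-1^2 = -1.
(a,b)_2: α=0, β=4; u≡1, v≡5 (mod 8); ε(u)ε(v)=0·0, αω(v)=0·1, βω(u)=4·0; sum ≡ 0  ⇒  +1.
(a,b)_37: α=1, u≡11; β=1, v≡22 (mod 37); (11|37)=+1, (22|37)=-1; sign (−1)^0·+1^1·-1^1 = -1.
Ram(-16788639, 4467565) = {19, 37}; no ℚ_19-point on the conic.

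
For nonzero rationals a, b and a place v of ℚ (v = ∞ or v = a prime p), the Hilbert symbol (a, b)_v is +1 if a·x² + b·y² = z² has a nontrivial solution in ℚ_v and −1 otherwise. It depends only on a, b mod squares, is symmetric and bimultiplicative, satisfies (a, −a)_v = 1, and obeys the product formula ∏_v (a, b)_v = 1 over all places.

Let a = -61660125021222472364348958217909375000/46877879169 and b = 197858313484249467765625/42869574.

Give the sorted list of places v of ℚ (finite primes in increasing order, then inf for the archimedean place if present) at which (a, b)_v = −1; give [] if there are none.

[3, 7, 13, 19, 29, 43]

(a, b) ≡ (-331702, 23478) mod (ℚ^×)²; places V = {2, 3, 5, 7, 11, 13, 19, 29, 43, ∞}.
(a,b)_19: α=3, u≡13; β=2, v≡12 (mod 19); (13|19)=-1, (12|19)=-1; sign (−1)^0·-1^2·-1^3 = -1.
(a,b)_29: α=3, u≡11; β=2, v≡14 (mod 29); (11|29)=-1, (14|29)=-1; sign (−1)^0·-1^2·-1^3 = -1.
(a,b)_3: α=-18, u≡2; β=-11, v≡2 (mod 3); (2|3)=-1, (2|3)=-1; sign (−1)^0·-1^-11·-1^-18 = -1.
(a,b)_11: α=-2, u≡3; β=-2, v≡5 (mod 11); (3|11)=+1, (5|11)=+1; sign (−1)^0·+1^-2·+1^-2 = +1.
(a,b)_7: α=15, u≡2; β=9, v≡4 (mod 7); (2|7)=+1, (4|7)=+1; sign (−1)^1·+1^9·+1^15 = -1.
(a,b)_2: α=3, β=-1; u≡5, v≡3 (mod 8); ε(u)ε(v)=0·1, αω(v)=3·1, βω(u)=-1·1; sum ≡ 0  ⇒  +1.
(a,b)_43: α=5, u≡2; β=3, v≡22 (mod 43); (2|43)=-1, (22|43)=-1; sign (−1)^1·-1^3·-1^5 = -1.
(a,b)_13: α=2, u≡6; β=1, v≡10 (mod 13); (6|13)=-1, (10|13)=+1; sign (−1)^0·-1^1·+1^2 = -1.
(a,b)_5: α=8, u≡3; β=6, v≡3 (mod 5); (3|5)=-1, (3|5)=-1; sign (−1)^0·-1^6·-1^8 = +1.
(a,b)_∞: sgn(-331702)=−, sgn(23478)=+, so +1.
Ram(-331702, 23478) = {3, 7, 13, 19, 29, 43}; no ℚ_3-point on the conic.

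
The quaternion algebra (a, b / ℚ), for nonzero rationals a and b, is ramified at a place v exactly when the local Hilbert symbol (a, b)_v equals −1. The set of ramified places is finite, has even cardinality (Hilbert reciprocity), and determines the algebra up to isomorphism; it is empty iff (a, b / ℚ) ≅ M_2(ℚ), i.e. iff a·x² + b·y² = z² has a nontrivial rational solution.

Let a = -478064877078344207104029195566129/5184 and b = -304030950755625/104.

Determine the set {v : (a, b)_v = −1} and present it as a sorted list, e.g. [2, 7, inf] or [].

Mod squares: a ≡ -19761209, b ≡ -1462329466. Check v ∈ {∞, 2, 3, 5, 7, 13, 23, 29, 31, 37, 43, 53}.
v=23: a=23^3·(≡11), b=23^1·(≡13) mod 23; (11|23)=-1, (13|23)=+1; (−1)^{3·1·11}·(-1)^1·(+1)^3 = +1.
v=37: a=37^2·(≡3), b=37^1·(≡18) mod 37; (3|37)=+1, (18|37)=-1; (−1)^{2·1·18}·(+1)^1·(-1)^2 = +1.
v=13: a=13^3·(≡9), b=13^-1·(≡3) mod 13; (9|13)=+1, (3|13)=+1; (−1)^{3·-1·6}·(+1)^-1·(+1)^3 = +1.
v=∞: -19761209 < 0 and -1462329466 < 0  ⇒  (a,b)_∞ = -1.
v=5: a=5^0·(≡4), b=5^4·(≡4) mod 5; (4|5)=+1, (4|5)=+1; (−1)^{0·4·2}·(+1)^4·(+1)^0 = +1.
v=29: a=29^3·(≡8), b=29^1·(≡11) mod 29; (8|29)=-1, (11|29)=-1; (−1)^{3·1·14}·(-1)^1·(-1)^3 = +1.
v=53: a=53^3·(≡41), b=53^1·(≡44) mod 53; (41|53)=-1, (44|53)=+1; (−1)^{3·1·26}·(-1)^1·(+1)^3 = -1.
v=7: a=7^2·(≡4), b=7^0·(≡2) mod 7; (4|7)=+1, (2|7)=+1; (−1)^{2·0·3}·(+1)^0·(+1)^2 = +1.
v=31: a=31^4·(≡8), b=31^2·(≡15) mod 31; (8|31)=+1, (15|31)=-1; (−1)^{4·2·15}·(+1)^2·(-1)^4 = +1.
v=3: a=3^-4·(≡1), b=3^2·(≡2) mod 3; (1|3)=+1, (2|3)=-1; (−1)^{-4·2·1}·(+1)^2·(-1)^-4 = +1.
v=2: v_2(a)=-6, v_2(b)=-3; units ≡ 7, 3 (mod 8); ε·ε+αω+βω = 1·1+-6·1+-3·0 ≡ 1  ⇒  (a,b)_2 = -1.
v=43: a=43^3·(≡21), b=43^1·(≡15) mod 43; (21|43)=+1, (15|43)=+1; (−1)^{3·1·21}·(+1)^1·(+1)^3 = -1.
Ram(-19761209, -1462329466) = {2, 43, 53, ∞}; no ℚ_2-point on the conic.

[2, 43, 53, inf]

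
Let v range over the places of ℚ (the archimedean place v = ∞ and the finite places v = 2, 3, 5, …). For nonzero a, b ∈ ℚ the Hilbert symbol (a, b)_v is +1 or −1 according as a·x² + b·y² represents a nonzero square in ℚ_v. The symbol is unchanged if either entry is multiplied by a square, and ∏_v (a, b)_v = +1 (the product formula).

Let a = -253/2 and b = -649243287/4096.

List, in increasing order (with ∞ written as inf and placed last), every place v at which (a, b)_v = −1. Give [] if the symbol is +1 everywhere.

[11, inf]

(a, b) ≡ (-506, -23) mod (ℚ^×)²; places V = {2, 3, 7, 11, 23, ∞}.
(a,b)_3: α=0, u≡1; β=2, v≡1 (mod 3); (1|3)=+1, (1|3)=+1; sign (−1)^0·+1^2·+1^0 = +1.
(a,b)_11: α=1, u≡5; β=2, v≡8 (mod 11); (5|11)=+1, (8|11)=-1; sign (−1)^0·+1^2·-1^1 = -1.
(a,b)_2: α=-1, β=-12; u≡3, v≡1 (mod 8); ε(u)ε(v)=1·0, αω(v)=-1·0, βω(u)=-12·1; sum ≡ 0  ⇒  +1.
(a,b)_7: α=0, u≡3; β=2, v≡3 (mod 7); (3|7)=-1, (3|7)=-1; sign (−1)^0·-1^2·-1^0 = +1.
(a,b)_∞: sgn(-506)=−, sgn(-23)=−, so -1.
(a,b)_23: α=1, u≡6; β=3, v≡11 (mod 23); (6|23)=+1, (11|23)=-1; sign (−1)^1·+1^3·-1^1 = +1.
(-506, -23 / ℚ) ramifies at {11, ∞}: a division algebra.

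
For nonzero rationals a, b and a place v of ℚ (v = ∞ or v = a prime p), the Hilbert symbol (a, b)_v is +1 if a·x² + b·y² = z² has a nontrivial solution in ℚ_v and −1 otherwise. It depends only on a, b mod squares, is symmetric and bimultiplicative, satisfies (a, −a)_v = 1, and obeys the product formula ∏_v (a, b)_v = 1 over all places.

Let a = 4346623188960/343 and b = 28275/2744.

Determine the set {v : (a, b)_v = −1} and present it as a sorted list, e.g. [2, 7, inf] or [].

Mod squares: a ≡ 79170, b ≡ 15834. Check v ∈ {∞, 2, 3, 5, 7, 13, 29}.
v=5: a=5^1·(≡4), b=5^2·(≡4) mod 5; (4|5)=+1, (4|5)=+1; (−1)^{1·2·2}·(+1)^2·(+1)^1 = +1.
v=∞: 79170 > 0 and 15834 > 0  ⇒  (a,b)_∞ = +1.
v=2: v_2(a)=5, v_2(b)=-3; units ≡ 1, 5 (mod 8); ε·ε+αω+βω = 0·0+5·1+-3·0 ≡ 1  ⇒  (a,b)_2 = -1.
v=29: a=29^3·(≡4), b=29^1·(≡1) mod 29; (4|29)=+1, (1|29)=+1; (−1)^{3·1·14}·(+1)^1·(+1)^3 = +1.
v=13: a=13^5·(≡5), b=13^1·(≡4) mod 13; (5|13)=-1, (4|13)=+1; (−1)^{5·1·6}·(-1)^1·(+1)^5 = -1.
v=3: a=3^1·(≡2), b=3^1·(≡1) mod 3; (2|3)=-1, (1|3)=+1; (−1)^{1·1·1}·(-1)^1·(+1)^1 = +1.
v=7: a=7^-3·(≡3), b=7^-3·(≡2) mod 7; (3|7)=-1, (2|7)=+1; (−1)^{-3·-3·3}·(-1)^-3·(+1)^-3 = +1.
|Ram(79170, 15834)| = 2, even; anisotropic at {2, 13}.

[2, 13]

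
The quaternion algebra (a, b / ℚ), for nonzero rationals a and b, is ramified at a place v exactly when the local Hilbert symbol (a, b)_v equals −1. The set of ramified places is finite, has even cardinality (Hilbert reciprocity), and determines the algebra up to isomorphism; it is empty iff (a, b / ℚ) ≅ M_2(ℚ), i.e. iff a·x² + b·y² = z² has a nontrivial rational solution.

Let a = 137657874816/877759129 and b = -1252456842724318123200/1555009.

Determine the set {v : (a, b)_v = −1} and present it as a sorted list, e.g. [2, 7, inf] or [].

(a, b) ≡ (60214, -30107) mod (ℚ^×)²; places V = {2, 3, 5, 7, 11, 13, 17, 23, 29, 43, 53, ∞}.
(a,b)_7: α=3, u≡3; β=3, v≡2 (mod 7); (3|7)=-1, (2|7)=+1; sign (−1)^1·-1^3·+1^3 = +1.
(a,b)_2: α=7, β=6; u≡3, v≡5 (mod 8); ε(u)ε(v)=1·0, αω(v)=7·1, βω(u)=6·1; sum ≡ 1  ⇒  -1.
(a,b)_13: α=-2, u≡11; β=0, v≡4 (mod 13); (11|13)=-1, (4|13)=+1; sign (−1)^0·-1^0·+1^-2 = +1.
(a,b)_23: α=1, u≡7; β=5, v≡6 (mod 23); (7|23)=-1, (6|23)=+1; sign (−1)^1·-1^5·+1^1 = +1.
(a,b)_43: α=-2, u≡41; β=-2, v≡15 (mod 43); (41|43)=+1, (15|43)=+1; sign (−1)^0·+1^-2·+1^-2 = +1.
(a,b)_3: α=6, u≡1; β=8, v≡1 (mod 3); (1|3)=+1, (1|3)=+1; sign (−1)^0·+1^8·+1^6 = +1.
(a,b)_17: α=1, u≡11; β=3, v≡10 (mod 17); (11|17)=-1, (10|17)=-1; sign (−1)^0·-1^3·-1^1 = +1.
(a,b)_29: α=0, u≡3; β=-2, v≡5 (mod 29); (3|29)=-1, (5|29)=+1; sign (−1)^0·-1^-2·+1^0 = +1.
(a,b)_53: α=-2, u≡17; β=0, v≡18 (mod 53); (17|53)=+1, (18|53)=-1; sign (−1)^0·+1^0·-1^-2 = +1.
(a,b)_11: α=1, u≡2; β=1, v≡7 (mod 11); (2|11)=-1, (7|11)=-1; sign (−1)^1·-1^1·-1^1 = -1.
(a,b)_5: α=0, u≡4; β=2, v≡3 (mod 5); (4|5)=+1, (3|5)=-1; sign (−1)^0·+1^2·-1^0 = +1.
(a,b)_∞: sgn(60214)=+, sgn(-30107)=−, so +1.
|Ram(60214, -30107)| = 2, even; anisotropic at {2, 11}.

[2, 11]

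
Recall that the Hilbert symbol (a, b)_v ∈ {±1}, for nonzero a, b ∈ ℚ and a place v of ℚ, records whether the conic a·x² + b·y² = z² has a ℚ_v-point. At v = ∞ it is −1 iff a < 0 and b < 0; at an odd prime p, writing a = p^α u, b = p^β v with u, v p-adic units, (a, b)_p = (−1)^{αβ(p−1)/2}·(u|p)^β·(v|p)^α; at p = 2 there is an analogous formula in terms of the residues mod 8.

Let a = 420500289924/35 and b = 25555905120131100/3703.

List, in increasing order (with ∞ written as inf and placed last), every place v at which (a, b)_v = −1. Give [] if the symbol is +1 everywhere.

Mod squares: a ≡ 19635, b ≡ 273. Check v ∈ {∞, 2, 3, 5, 7, 11, 13, 17, 23}.
v=23: a=23^0·(≡2), b=23^-2·(≡21) mod 23; (2|23)=+1, (21|23)=-1; (−1)^{0·-2·11}·(+1)^-2·(-1)^0 = +1.
v=13: a=13^4·(≡8), b=13^5·(≡11) mod 13; (8|13)=-1, (11|13)=-1; (−1)^{4·5·6}·(-1)^5·(-1)^4 = -1.
v=2: v_2(a)=2, v_2(b)=2; units ≡ 3, 1 (mod 8); ε·ε+αω+βω = 1·0+2·0+2·1 ≡ 0  ⇒  (a,b)_2 = +1.
v=5: a=5^-1·(≡2), b=5^2·(≡3) mod 5; (2|5)=-1, (3|5)=-1; (−1)^{-1·2·2}·(-1)^2·(-1)^-1 = -1.
v=∞: 19635 > 0 and 273 > 0  ⇒  (a,b)_∞ = +1.
v=11: a=11^1·(≡9), b=11^2·(≡3) mod 11; (9|11)=+1, (3|11)=+1; (−1)^{1·2·5}·(+1)^2·(+1)^1 = +1.
v=17: a=17^1·(≡4), b=17^2·(≡16) mod 17; (4|17)=+1, (16|17)=+1; (−1)^{1·2·8}·(+1)^2·(+1)^1 = +1.
v=3: a=3^9·(≡2), b=3^9·(≡1) mod 3; (2|3)=-1, (1|3)=+1; (−1)^{9·9·1}·(-1)^9·(+1)^9 = +1.
v=7: a=7^-1·(≡3), b=7^-1·(≡2) mod 7; (3|7)=-1, (2|7)=+1; (−1)^{-1·-1·3}·(-1)^-1·(+1)^-1 = +1.
|Ram(19635, 273)| = 2, even; anisotropic at {5, 13}.

[5, 13]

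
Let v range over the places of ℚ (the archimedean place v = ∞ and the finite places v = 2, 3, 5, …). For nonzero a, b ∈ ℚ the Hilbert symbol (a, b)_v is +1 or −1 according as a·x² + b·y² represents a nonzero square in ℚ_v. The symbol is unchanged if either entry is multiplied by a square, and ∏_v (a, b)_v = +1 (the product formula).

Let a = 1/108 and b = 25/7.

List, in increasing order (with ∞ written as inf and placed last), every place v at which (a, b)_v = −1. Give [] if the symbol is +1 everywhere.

[2, 7]

(a, b) ≡ (3, 7) mod (ℚ^×)²; places V = {2, 3, 5, 7, ∞}.
(a,b)_2: α=-2, β=0; u≡3, v≡7 (mod 8); ε(u)ε(v)=1·1, αω(v)=-2·0, βω(u)=0·1; sum ≡ 1  ⇒  -1.
(a,b)_7: α=0, u≡5; β=-1, v≡4 (mod 7); (5|7)=-1, (4|7)=+1; sign (−1)^0·-1^-1·+1^0 = -1.
(a,b)_∞: sgn(3)=+, sgn(7)=+, so +1.
(a,b)_3: α=-3, u≡1; β=0, v≡1 (mod 3); (1|3)=+1, (1|3)=+1; sign (−1)^0·+1^0·+1^-3 = +1.
(a,b)_5: α=0, u≡2; β=2, v≡3 (mod 5); (2|5)=-1, (3|5)=-1; sign (−1)^0·-1^2·-1^0 = +1.
(3, 7 / ℚ) ramifies at {2, 7}: a division algebra.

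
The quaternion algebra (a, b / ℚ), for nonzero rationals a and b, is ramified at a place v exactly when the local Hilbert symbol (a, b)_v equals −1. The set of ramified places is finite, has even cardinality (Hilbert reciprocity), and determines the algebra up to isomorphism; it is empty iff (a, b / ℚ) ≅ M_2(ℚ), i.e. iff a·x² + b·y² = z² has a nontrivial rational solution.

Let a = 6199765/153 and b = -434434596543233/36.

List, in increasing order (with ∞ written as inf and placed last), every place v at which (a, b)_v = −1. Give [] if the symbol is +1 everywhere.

[5, 29]

(a, b) ≡ (623645, -17) mod (ℚ^×)²; places V = {2, 3, 5, 11, 13, 17, 23, 29, 53, ∞}.
(a,b)_11: α=1, u≡3; β=2, v≡5 (mod 11); (3|11)=+1, (5|11)=+1; sign (−1)^0·+1^2·+1^1 = +1.
(a,b)_53: α=0, u≡38; β=2, v≡43 (mod 53); (38|53)=+1, (43|53)=+1; sign (−1)^0·+1^2·+1^0 = +1.
(a,b)_13: α=2, u≡9; β=2, v≡3 (mod 13); (9|13)=+1, (3|13)=+1; sign (−1)^0·+1^2·+1^2 = +1.
(a,b)_23: α=1, u≡15; β=2, v≡13 (mod 23); (15|23)=-1, (13|23)=+1; sign (−1)^0·-1^2·+1^1 = +1.
(a,b)_∞: sgn(623645)=+, sgn(-17)=−, so +1.
(a,b)_17: α=-1, u≡2; β=1, v≡13 (mod 17); (2|17)=+1, (13|17)=+1; sign (−1)^0·+1^1·+1^-1 = +1.
(a,b)_3: α=-2, u≡2; β=-2, v≡1 (mod 3); (2|3)=-1, (1|3)=+1; sign (−1)^0·-1^-2·+1^-2 = +1.
(a,b)_29: α=1, u≡25; β=2, v≡11 (mod 29); (25|29)=+1, (11|29)=-1; sign (−1)^0·+1^2·-1^1 = -1.
(a,b)_5: α=1, u≡1; β=0, v≡2 (mod 5); (1|5)=+1, (2|5)=-1; sign (−1)^0·+1^0·-1^1 = -1.
(a,b)_2: α=0, β=-2; u≡5, v≡7 (mod 8); ε(u)ε(v)=0·1, αω(v)=0·0, βω(u)=-2·1; sum ≡ 0  ⇒  +1.
|Ram(623645, -17)| = 2, even; anisotropic at {5, 29}.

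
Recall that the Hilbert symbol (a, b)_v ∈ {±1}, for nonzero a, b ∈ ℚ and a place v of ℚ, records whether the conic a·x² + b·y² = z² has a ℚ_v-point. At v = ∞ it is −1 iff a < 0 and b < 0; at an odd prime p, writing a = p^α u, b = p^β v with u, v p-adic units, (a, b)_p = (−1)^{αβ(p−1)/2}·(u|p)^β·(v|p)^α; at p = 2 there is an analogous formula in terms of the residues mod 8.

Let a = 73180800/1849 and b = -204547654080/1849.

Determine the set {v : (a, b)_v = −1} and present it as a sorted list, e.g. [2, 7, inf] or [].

Mod squares: a ≡ 42, b ≡ -55. Check v ∈ {∞, 2, 3, 5, 7, 11, 43}.
v=2: v_2(a)=7, v_2(b)=6; units ≡ 5, 1 (mod 8); ε·ε+αω+βω = 0·0+7·0+6·1 ≡ 0  ⇒  (a,b)_2 = +1.
v=3: a=3^3·(≡2), b=3^4·(≡2) mod 3; (2|3)=-1, (2|3)=-1; (−1)^{3·4·1}·(-1)^4·(-1)^3 = -1.
v=5: a=5^2·(≡3), b=5^1·(≡1) mod 5; (3|5)=-1, (1|5)=+1; (−1)^{2·1·2}·(-1)^1·(+1)^2 = -1.
v=∞: 42 > 0 and -55 < 0  ⇒  (a,b)_∞ = +1.
v=43: a=43^-2·(≡3), b=43^-2·(≡4) mod 43; (3|43)=-1, (4|43)=+1; (−1)^{-2·-2·21}·(-1)^-2·(+1)^-2 = +1.
v=7: a=7^1·(≡5), b=7^2·(≡2) mod 7; (5|7)=-1, (2|7)=+1; (−1)^{1·2·3}·(-1)^2·(+1)^1 = +1.
v=11: a=11^2·(≡9), b=11^5·(≡2) mod 11; (9|11)=+1, (2|11)=-1; (−1)^{2·5·5}·(+1)^5·(-1)^2 = +1.
Ram(42, -55) = {3, 5}; no ℚ_3-point on the conic.

[3, 5]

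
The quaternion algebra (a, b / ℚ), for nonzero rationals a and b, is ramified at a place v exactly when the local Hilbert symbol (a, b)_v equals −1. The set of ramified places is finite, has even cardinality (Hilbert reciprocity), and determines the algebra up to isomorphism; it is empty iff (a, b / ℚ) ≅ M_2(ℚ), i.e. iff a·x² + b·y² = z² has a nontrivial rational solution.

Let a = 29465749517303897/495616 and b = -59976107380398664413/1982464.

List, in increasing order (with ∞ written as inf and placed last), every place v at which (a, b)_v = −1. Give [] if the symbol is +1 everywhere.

[29, 41]

Mod squares: a ≡ 1073, b ≡ -25911877. Check v ∈ {∞, 2, 3, 7, 11, 19, 29, 31, 37, 41}.
v=∞: 1073 > 0 and -25911877 < 0  ⇒  (a,b)_∞ = +1.
v=19: a=19^2·(≡5), b=19^3·(≡2) mod 19; (5|19)=+1, (2|19)=-1; (−1)^{2·3·9}·(+1)^3·(-1)^2 = +1.
v=11: a=11^-2·(≡7), b=11^-2·(≡4) mod 11; (7|11)=-1, (4|11)=+1; (−1)^{-2·-2·5}·(-1)^-2·(+1)^-2 = +1.
v=37: a=37^1·(≡23), b=37^1·(≡35) mod 37; (23|37)=-1, (35|37)=-1; (−1)^{1·1·18}·(-1)^1·(-1)^1 = +1.
v=7: a=7^2·(≡2), b=7^2·(≡1) mod 7; (2|7)=+1, (1|7)=+1; (−1)^{2·2·3}·(+1)^2·(+1)^2 = +1.
v=3: a=3^0·(≡2), b=3^4·(≡2) mod 3; (2|3)=-1, (2|3)=-1; (−1)^{0·4·1}·(-1)^4·(-1)^0 = +1.
v=2: v_2(a)=-12, v_2(b)=-14; units ≡ 1, 3 (mod 8); ε·ε+αω+βω = 0·1+-12·1+-14·0 ≡ 0  ⇒  (a,b)_2 = +1.
v=31: a=31^4·(≡9), b=31^3·(≡15) mod 31; (9|31)=+1, (15|31)=-1; (−1)^{4·3·15}·(+1)^3·(-1)^4 = +1.
v=41: a=41^2·(≡19), b=41^3·(≡33) mod 41; (19|41)=-1, (33|41)=+1; (−1)^{2·3·20}·(-1)^3·(+1)^2 = -1.
v=29: a=29^1·(≡2), b=29^1·(≡23) mod 29; (2|29)=-1, (23|29)=+1; (−1)^{1·1·14}·(-1)^1·(+1)^1 = -1.
(1073, -25911877 / ℚ) ramifies at {29, 41}: a division algebra.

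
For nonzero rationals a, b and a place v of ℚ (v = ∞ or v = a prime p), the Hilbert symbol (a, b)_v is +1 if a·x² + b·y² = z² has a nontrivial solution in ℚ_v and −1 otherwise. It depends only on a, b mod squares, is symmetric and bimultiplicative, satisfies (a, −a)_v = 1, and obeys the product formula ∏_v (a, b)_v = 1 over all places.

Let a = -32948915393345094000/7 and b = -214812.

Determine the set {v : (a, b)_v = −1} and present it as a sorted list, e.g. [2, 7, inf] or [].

[5, 11, 13, inf]

Mod squares: a ≡ -6545, b ≡ -663. Check v ∈ {∞, 2, 3, 5, 7, 11, 13, 17}.
v=7: a=7^-1·(≡3), b=7^0·(≡4) mod 7; (3|7)=-1, (4|7)=+1; (−1)^{-1·0·3}·(-1)^0·(+1)^-1 = +1.
v=17: a=17^3·(≡12), b=17^1·(≡12) mod 17; (12|17)=-1, (12|17)=-1; (−1)^{3·1·8}·(-1)^1·(-1)^3 = +1.
v=11: a=11^5·(≡8), b=11^0·(≡7) mod 11; (8|11)=-1, (7|11)=-1; (−1)^{5·0·5}·(-1)^0·(-1)^5 = -1.
v=2: v_2(a)=4, v_2(b)=2; units ≡ 7, 1 (mod 8); ε·ε+αω+βω = 1·0+4·0+2·0 ≡ 0  ⇒  (a,b)_2 = +1.
v=13: a=13^4·(≡11), b=13^1·(≡12) mod 13; (11|13)=-1, (12|13)=+1; (−1)^{4·1·6}·(-1)^1·(+1)^4 = -1.
v=5: a=5^3·(≡4), b=5^0·(≡3) mod 5; (4|5)=+1, (3|5)=-1; (−1)^{3·0·2}·(+1)^0·(-1)^3 = -1.
v=∞: -6545 < 0 and -663 < 0  ⇒  (a,b)_∞ = -1.
v=3: a=3^6·(≡1), b=3^5·(≡1) mod 3; (1|3)=+1, (1|3)=+1; (−1)^{6·5·1}·(+1)^5·(+1)^6 = +1.
(-6545, -663 / ℚ) ramifies at {5, 11, 13, ∞}: a division algebra.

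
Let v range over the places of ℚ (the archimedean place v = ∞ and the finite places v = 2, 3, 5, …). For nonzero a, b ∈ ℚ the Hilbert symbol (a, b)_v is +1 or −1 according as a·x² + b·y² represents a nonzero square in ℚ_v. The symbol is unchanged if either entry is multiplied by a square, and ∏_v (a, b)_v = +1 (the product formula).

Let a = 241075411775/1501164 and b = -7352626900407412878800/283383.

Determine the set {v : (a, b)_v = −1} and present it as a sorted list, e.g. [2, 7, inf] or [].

[37, 53]

(a, b) ≡ (1939429, -117691) mod (ℚ^×)²; places V = {2, 3, 5, 7, 11, 13, 17, 23, 37, 43, 53, ∞}.
(a,b)_11: α=4, u≡8; β=0, v≡4 (mod 11); (8|11)=-1, (4|11)=+1; sign (−1)^0·-1^0·+1^4 = +1.
(a,b)_43: α=1, u≡34; β=3, v≡40 (mod 43); (34|43)=-1, (40|43)=+1; sign (−1)^1·-1^3·+1^1 = +1.
(a,b)_7: α=-2, u≡4; β=3, v≡2 (mod 7); (4|7)=+1, (2|7)=+1; sign (−1)^0·+1^3·+1^-2 = +1.
(a,b)_23: α=-1, u≡10; β=-1, v≡9 (mod 23); (10|23)=-1, (9|23)=+1; sign (−1)^1·-1^-1·+1^-1 = +1.
(a,b)_3: α=-2, u≡1; β=-2, v≡2 (mod 3); (1|3)=+1, (2|3)=-1; sign (−1)^0·+1^-2·-1^-2 = +1.
(a,b)_37: α=-1, u≡27; β=-2, v≡6 (mod 37); (27|37)=+1, (6|37)=-1; sign (−1)^0·+1^-2·-1^-1 = -1.
(a,b)_13: α=0, u≡8; β=2, v≡5 (mod 13); (8|13)=-1, (5|13)=-1; sign (−1)^0·-1^2·-1^0 = +1.
(a,b)_53: α=1, u≡51; β=2, v≡39 (mod 53); (51|53)=-1, (39|53)=-1; sign (−1)^0·-1^2·-1^1 = -1.
(a,b)_5: α=2, u≡4; β=2, v≡1 (mod 5); (4|5)=+1, (1|5)=+1; sign (−1)^0·+1^2·+1^2 = +1.
(a,b)_17: α=2, u≡9; β=5, v≡9 (mod 17); (9|17)=+1, (9|17)=+1; sign (−1)^0·+1^5·+1^2 = +1.
(a,b)_∞: sgn(1939429)=+, sgn(-117691)=−, so +1.
(a,b)_2: α=-2, β=4; u≡5, v≡5 (mod 8); ε(u)ε(v)=0·0, αω(v)=-2·1, βω(u)=4·1; sum ≡ 0  ⇒  +1.
(1939429, -117691 / ℚ) ramifies at {37, 53}: a division algebra.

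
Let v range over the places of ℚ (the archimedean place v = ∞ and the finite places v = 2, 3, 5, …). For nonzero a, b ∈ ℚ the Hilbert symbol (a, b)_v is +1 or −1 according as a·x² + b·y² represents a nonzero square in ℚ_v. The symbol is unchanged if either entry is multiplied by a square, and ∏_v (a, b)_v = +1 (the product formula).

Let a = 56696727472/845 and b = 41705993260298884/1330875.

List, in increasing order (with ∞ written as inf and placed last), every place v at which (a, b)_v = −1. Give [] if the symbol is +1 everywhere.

Mod squares: a ≡ 212135, b ≡ 346115. Check v ∈ {∞, 2, 3, 5, 7, 11, 13, 17, 19, 29, 31}.
v=3: a=3^0·(≡2), b=3^-2·(≡2) mod 3; (2|3)=-1, (2|3)=-1; (−1)^{0·-2·1}·(-1)^-2·(-1)^0 = +1.
v=31: a=31^0·(≡18), b=31^1·(≡19) mod 31; (18|31)=+1, (19|31)=+1; (−1)^{0·1·15}·(+1)^1·(+1)^0 = +1.
v=5: a=5^-1·(≡3), b=5^-3·(≡2) mod 5; (3|5)=-1, (2|5)=-1; (−1)^{-1·-3·2}·(-1)^-3·(-1)^-1 = +1.
v=29: a=29^1·(≡23), b=29^1·(≡28) mod 29; (23|29)=+1, (28|29)=+1; (−1)^{1·1·14}·(+1)^1·(+1)^1 = +1.
v=17: a=17^4·(≡16), b=17^6·(≡6) mod 17; (16|17)=+1, (6|17)=-1; (−1)^{4·6·8}·(+1)^6·(-1)^4 = +1.
v=∞: 212135 > 0 and 346115 > 0  ⇒  (a,b)_∞ = +1.
v=2: v_2(a)=4, v_2(b)=2; units ≡ 7, 3 (mod 8); ε·ε+αω+βω = 1·1+4·1+2·0 ≡ 1  ⇒  (a,b)_2 = -1.
v=13: a=13^-2·(≡12), b=13^-2·(≡1) mod 13; (12|13)=+1, (1|13)=+1; (−1)^{-2·-2·6}·(+1)^-2·(+1)^-2 = +1.
v=7: a=7^1·(≡4), b=7^-1·(≡4) mod 7; (4|7)=+1, (4|7)=+1; (−1)^{1·-1·3}·(+1)^-1·(+1)^1 = -1.
v=19: a=19^1·(≡10), b=19^2·(≡16) mod 19; (10|19)=-1, (16|19)=+1; (−1)^{1·2·9}·(-1)^2·(+1)^1 = +1.
v=11: a=11^1·(≡2), b=11^3·(≡3) mod 11; (2|11)=-1, (3|11)=+1; (−1)^{1·3·5}·(-1)^3·(+1)^1 = +1.
(212135, 346115 / ℚ) ramifies at {2, 7}: a division algebra.

[2, 7]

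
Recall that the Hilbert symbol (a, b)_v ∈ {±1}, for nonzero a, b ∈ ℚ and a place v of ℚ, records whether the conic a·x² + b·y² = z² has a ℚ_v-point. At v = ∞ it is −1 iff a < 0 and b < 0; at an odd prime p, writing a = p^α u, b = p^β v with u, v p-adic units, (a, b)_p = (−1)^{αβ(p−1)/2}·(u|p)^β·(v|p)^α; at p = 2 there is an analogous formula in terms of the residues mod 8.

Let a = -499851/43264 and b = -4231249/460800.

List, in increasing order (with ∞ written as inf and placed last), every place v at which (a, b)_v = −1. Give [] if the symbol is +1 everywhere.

(a, b) ≡ (-51, -2) mod (ℚ^×)²; places V = {2, 3, 5, 11, 13, 17, ∞}.
(a,b)_2: α=-8, β=-11; u≡5, v≡7 (mod 8); ε(u)ε(v)=0·1, αω(v)=-8·0, βω(u)=-11·1; sum ≡ 1  ⇒  -1.
(a,b)_11: α=2, u≡5; β=4, v≡3 (mod 11); (5|11)=+1, (3|11)=+1; sign (−1)^0·+1^4·+1^2 = +1.
(a,b)_3: α=5, u≡1; β=-2, v≡1 (mod 3); (1|3)=+1, (1|3)=+1; sign (−1)^0·+1^-2·+1^5 = +1.
(a,b)_13: α=-2, u≡10; β=0, v≡2 (mod 13); (10|13)=+1, (2|13)=-1; sign (−1)^0·+1^0·-1^-2 = +1.
(a,b)_5: α=0, u≡1; β=-2, v≡3 (mod 5); (1|5)=+1, (3|5)=-1; sign (−1)^0·+1^-2·-1^0 = +1.
(a,b)_17: α=1, u≡10; β=2, v≡2 (mod 17); (10|17)=-1, (2|17)=+1; sign (−1)^0·-1^2·+1^1 = +1.
(a,b)_∞: sgn(-51)=−, sgn(-2)=−, so -1.
|Ram(-51, -2)| = 2, even; anisotropic at {2, ∞}.

[2, inf]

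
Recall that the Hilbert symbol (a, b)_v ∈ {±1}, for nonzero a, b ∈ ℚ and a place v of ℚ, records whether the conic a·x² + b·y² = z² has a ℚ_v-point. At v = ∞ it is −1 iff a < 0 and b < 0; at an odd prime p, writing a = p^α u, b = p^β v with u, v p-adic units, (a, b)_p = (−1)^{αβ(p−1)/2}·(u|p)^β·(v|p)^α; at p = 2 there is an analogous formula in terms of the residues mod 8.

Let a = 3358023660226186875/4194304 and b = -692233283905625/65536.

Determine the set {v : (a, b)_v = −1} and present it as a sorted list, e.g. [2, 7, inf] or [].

[2, 11, 17, 29]

(a, b) ≡ (346579, -3812369) mod (ℚ^×)²; places V = {2, 3, 5, 7, 11, 17, 19, 29, 37, ∞}.
(a,b)_29: α=1, u≡2; β=1, v≡13 (mod 29); (2|29)=-1, (13|29)=+1; sign (−1)^0·-1^1·+1^1 = -1.
(a,b)_7: α=6, u≡2; β=4, v≡5 (mod 7); (2|7)=+1, (5|7)=-1; sign (−1)^0·+1^4·-1^6 = +1.
(a,b)_11: α=4, u≡8; β=3, v≡5 (mod 11); (8|11)=-1, (5|11)=+1; sign (−1)^0·-1^3·+1^4 = -1.
(a,b)_∞: sgn(346579)=+, sgn(-3812369)=−, so +1.
(a,b)_37: α=1, u≡24; β=1, v≡23 (mod 37); (24|37)=-1, (23|37)=-1; sign (−1)^0·-1^1·-1^1 = +1.
(a,b)_17: α=1, u≡4; β=1, v≡14 (mod 17); (4|17)=+1, (14|17)=-1; sign (−1)^0·+1^1·-1^1 = -1.
(a,b)_19: α=1, u≡9; β=1, v≡18 (mod 19); (9|19)=+1, (18|19)=-1; sign (−1)^1·+1^1·-1^1 = +1.
(a,b)_5: α=4, u≡1; β=4, v≡1 (mod 5); (1|5)=+1, (1|5)=+1; sign (−1)^0·+1^4·+1^4 = +1.
(a,b)_2: α=-22, β=-16; u≡3, v≡7 (mod 8); ε(u)ε(v)=1·1, αω(v)=-22·0, βω(u)=-16·1; sum ≡ 1  ⇒  -1.
(a,b)_3: α=2, u≡1; β=0, v≡1 (mod 3); (1|3)=+1, (1|3)=+1; sign (−1)^0·+1^0·+1^2 = +1.
Ram(346579, -3812369) = {2, 11, 17, 29}; no ℚ_2-point on the conic.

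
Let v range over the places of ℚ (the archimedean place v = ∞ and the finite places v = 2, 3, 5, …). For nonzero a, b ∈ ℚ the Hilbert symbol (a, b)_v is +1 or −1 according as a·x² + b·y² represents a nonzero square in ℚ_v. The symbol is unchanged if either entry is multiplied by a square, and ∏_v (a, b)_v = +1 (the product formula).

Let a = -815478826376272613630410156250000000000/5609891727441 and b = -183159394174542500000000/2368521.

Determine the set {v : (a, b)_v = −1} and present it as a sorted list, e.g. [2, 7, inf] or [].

[2, 5, 13, inf]

Mod squares: a ≡ -642785, b ≡ -4433. Check v ∈ {∞, 2, 3, 5, 11, 13, 19, 29, 31}.
v=3: a=3^-16·(≡1), b=3^-8·(≡1) mod 3; (1|3)=+1, (1|3)=+1; (−1)^{-16·-8·1}·(+1)^-8·(+1)^-16 = +1.
v=19: a=19^-4·(≡4), b=19^-2·(≡13) mod 19; (4|19)=+1, (13|19)=-1; (−1)^{-4·-2·9}·(+1)^-2·(-1)^-4 = +1.
v=∞: -642785 < 0 and -4433 < 0  ⇒  (a,b)_∞ = -1.
v=11: a=11^5·(≡7), b=11^3·(≡3) mod 11; (7|11)=-1, (3|11)=+1; (−1)^{5·3·5}·(-1)^3·(+1)^5 = +1.
v=2: v_2(a)=10, v_2(b)=8; units ≡ 7, 7 (mod 8); ε·ε+αω+βω = 1·1+10·0+8·0 ≡ 1  ⇒  (a,b)_2 = -1.
v=31: a=31^5·(≡5), b=31^3·(≡3) mod 31; (5|31)=+1, (3|31)=-1; (−1)^{5·3·15}·(+1)^3·(-1)^5 = +1.
v=5: a=5^19·(≡2), b=5^10·(≡3) mod 5; (2|5)=-1, (3|5)=-1; (−1)^{19·10·2}·(-1)^10·(-1)^19 = -1.
v=29: a=29^3·(≡28), b=29^2·(≡24) mod 29; (28|29)=+1, (24|29)=+1; (−1)^{3·2·14}·(+1)^2·(+1)^3 = +1.
v=13: a=13^5·(≡8), b=13^3·(≡10) mod 13; (8|13)=-1, (10|13)=+1; (−1)^{5·3·6}·(-1)^3·(+1)^5 = -1.
|Ram(-642785, -4433)| = 4, even; anisotropic at {2, 5, 13, ∞}.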